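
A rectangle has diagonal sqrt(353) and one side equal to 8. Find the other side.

The diagonal of a rectangle forms a right triangle with the two sides.
Rearranging the Pythagorean theorem: missing side = sqrt(d^2 - known^2).
= sqrt(353 - 64) = sqrt(289) = 17.

17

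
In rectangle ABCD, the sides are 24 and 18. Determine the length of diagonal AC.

A rectangle's diagonal splits it into two right triangles, with the diagonal as the hypotenuse.
By the Pythagorean theorem, d^2 = 24^2 + 18^2 = 900.
Therefore d = sqrt(900) = 30.

30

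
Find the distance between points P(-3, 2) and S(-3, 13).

The horizontal distance is |-3 - -3| = 0 and the vertical distance is |13 - 2| = 11.
By the Pythagorean theorem, d = sqrt(0^2 + 11^2) = sqrt(121) = 11.

11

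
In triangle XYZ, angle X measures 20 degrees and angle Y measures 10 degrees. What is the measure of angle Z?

Let angle Z = x. Then 20 + 10 + x = 180.
x = 180 - 30 = 150 degrees.

150 degrees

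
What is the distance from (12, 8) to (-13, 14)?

The horizontal distance is |-13 - 12| = 25 and the vertical distance is |14 - 8| = 6.
By the Pythagorean theorem, d = sqrt(25^2 + 6^2) = sqrt(661).

sqrt(661)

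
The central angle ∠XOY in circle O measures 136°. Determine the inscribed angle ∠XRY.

By the inscribed angle theorem, the inscribed angle is half the central angle.
Inscribed angle = 136° / 2 = 68°

68°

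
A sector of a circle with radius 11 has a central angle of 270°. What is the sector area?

Sector area = π(11²)(3/4) = 363*pi/4

363*pi/4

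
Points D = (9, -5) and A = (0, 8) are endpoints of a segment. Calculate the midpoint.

The midpoint is the point halfway along the segment.
Move half the horizontal distance: 9 + (0 - 9)/2 = 9 + -9/2 = 9/2
Move half the vertical distance: -5 + (8 - -5)/2 = -5 + 13/2 = 3/2
Midpoint = (9/2, 3/2)

(9/2, 3/2)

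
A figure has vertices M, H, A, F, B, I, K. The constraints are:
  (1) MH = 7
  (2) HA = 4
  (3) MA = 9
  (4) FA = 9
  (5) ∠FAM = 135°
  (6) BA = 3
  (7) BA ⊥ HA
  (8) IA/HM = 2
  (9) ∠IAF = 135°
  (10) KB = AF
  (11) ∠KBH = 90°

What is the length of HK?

From the given relations: KB = AF = 9.
Step 1: By the law of cosines on triangle BAH: BH² = 3² + 4² − 2·3·4·cos(90°) = 25, so BH = 5.
Step 2: By the law of cosines on triangle HBK: HK² = 5² + 9² − 2·5·9·cos(90°) = 106, so HK = √106.

Therefore, the length of HK = √106.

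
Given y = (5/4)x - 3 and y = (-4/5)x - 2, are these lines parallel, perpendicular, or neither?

Slope of line 1: m1 = 5/4
Slope of line 2: m2 = -4/5
m1 * m2 = -1, so perpendicular.

Perpendicular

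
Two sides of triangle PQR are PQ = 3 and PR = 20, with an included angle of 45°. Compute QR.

Law of cosines: QR^2 = 3^2 + 20^2 - 2(3)(20)cos(45°) = 409 - 60*sqrt(2), so QR = sqrt(409 - 60*sqrt(2)).

sqrt(409 - 60*sqrt(2))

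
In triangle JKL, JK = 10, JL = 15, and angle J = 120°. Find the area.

Area = (1/2) * JK * JL * sin(J)
Area = (1/2) * 10 * 15 * sin(120°)
Area = (1/2) * 10 * 15 * sqrt(3)/2
Area = 75*sqrt(3)/2

75*sqrt(3)/2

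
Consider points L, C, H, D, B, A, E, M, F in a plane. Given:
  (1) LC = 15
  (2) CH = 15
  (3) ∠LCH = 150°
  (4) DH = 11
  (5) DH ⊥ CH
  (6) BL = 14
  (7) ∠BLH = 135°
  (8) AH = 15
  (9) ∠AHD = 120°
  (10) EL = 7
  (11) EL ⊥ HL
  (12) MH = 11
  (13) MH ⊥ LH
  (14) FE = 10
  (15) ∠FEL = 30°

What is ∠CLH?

Step 1: By the law of cosines on triangle LCH: LH² = 15² + 15² − 2·15·15·cos(150°) = 839.71, so LH ≈ 28.98.
Step 2: By the inverse law of cosines on triangle CLH: cos(∠CLH) = (15² + 28.98² − 15²) / (2·15·28.98) = 839.71/869.33 = 0.9659, so ∠CLH = 15°.

Therefore, the measure of angle ∠CLH = 15°.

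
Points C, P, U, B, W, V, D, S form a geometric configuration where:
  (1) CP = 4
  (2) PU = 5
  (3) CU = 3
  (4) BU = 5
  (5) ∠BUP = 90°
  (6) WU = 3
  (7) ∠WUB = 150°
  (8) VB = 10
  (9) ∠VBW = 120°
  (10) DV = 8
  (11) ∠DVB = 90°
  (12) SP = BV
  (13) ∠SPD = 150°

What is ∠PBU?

Step 1: By the law of cosines on triangle BUP: BP² = 5² + 5² − 2·5·5·cos(90°) = 50, so BP = 5·√2.
Step 2: By the inverse law of cosines on triangle PBU: cos(∠PBU) = ((5·√2)² + 5² − 5²) / (2·5·√2·5) = 50/70.71 = 0.7071, so ∠PBU = 45°.

Therefore, the measure of angle ∠PBU = 45°.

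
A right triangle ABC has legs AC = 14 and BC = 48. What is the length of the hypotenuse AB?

AB = sqrt(14^2 + 48^2) = sqrt(2500) = 50

50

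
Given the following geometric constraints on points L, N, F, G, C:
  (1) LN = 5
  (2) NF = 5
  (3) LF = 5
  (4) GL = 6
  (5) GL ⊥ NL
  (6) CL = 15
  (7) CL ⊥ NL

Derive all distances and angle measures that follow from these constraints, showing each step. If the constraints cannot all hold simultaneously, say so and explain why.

The constraints are consistent.

Step 1: From NL = 5, LG = 6, and ∠NLG = 90°, by the law of cosines:
  NG² = NL² + LG² - 2·NL·LG·cos(90°) = 25 + 36 - 0 = 61
  NG = √61

Step 2: From NL = 5, LC = 15, and ∠NLC = 90°, by the law of cosines:
  NC² = NL² + LC² - 2·NL·LC·cos(90°) = 25 + 225 - 0 = 250
  NC = 5·√10

Step 3: From LF = 5, LN = 5, FN = 5, by the inverse law of cosines:
  cos(∠FLN) = (LF² + LN² - FN²) / (2·LF·LN)
  ∠FLN = 60°

Step 4: From NF = 5, NL = 5, FL = 5, by the inverse law of cosines:
  cos(∠FNL) = (NF² + NL² - FL²) / (2·NF·NL)
  ∠FNL = 60°

Step 5: From FL = 5, FN = 5, LN = 5, by the inverse law of cosines:
  cos(∠LFN) = (FL² + FN² - LN²) / (2·FL·FN)
  ∠LFN = 60°

Step 6: From NC = 5·√10, NL = 5, CL = 15, by the inverse law of cosines:
  cos(∠CNL) = (NC² + NL² - CL²) / (2·NC·NL)
  ∠CNL = 71.57°

Step 7: From NG = √61, NL = 5, GL = 6, by the inverse law of cosines:
  cos(∠GNL) = (NG² + NL² - GL²) / (2·NG·NL)
  ∠GNL = 50.19°

Step 8: From GL = 6, GN = √61, LN = 5, by the inverse law of cosines:
  cos(∠LGN) = (GL² + GN² - LN²) / (2·GL·GN)
  ∠LGN = 39.81°

Step 9: From CL = 15, CN = 5·√10, LN = 5, by the inverse law of cosines:
  cos(∠LCN) = (CL² + CN² - LN²) / (2·CL·CN)
  ∠LCN = 18.43°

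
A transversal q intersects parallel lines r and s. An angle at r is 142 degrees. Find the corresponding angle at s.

When a transversal crosses parallel lines, angles in the same position at each intersection are called corresponding angles.
These are always equal, so the answer is 142 degrees.

142 degrees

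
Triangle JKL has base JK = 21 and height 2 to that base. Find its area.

Area = (1/2) * base * height
Area = (1/2) * 21 * 2
Area = 21

21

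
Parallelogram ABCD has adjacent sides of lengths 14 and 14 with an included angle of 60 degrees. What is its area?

Area = 14 * 14 * sin(60°) = 196 * sqrt(3)/2 = 98*sqrt(3)

98*sqrt(3)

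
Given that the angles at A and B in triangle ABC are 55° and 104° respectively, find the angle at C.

The interior angles sum to 180°: angle C = 180 - 55 - 104 = 21°.
The triangle is obtuse (angles 55°, 104°, 21°).

21 degrees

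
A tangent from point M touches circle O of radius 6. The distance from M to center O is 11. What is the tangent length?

The tangent, radius, and line from the external point to the center form a right triangle.
The right angle is where the tangent meets the radius.
By the Pythagorean theorem: tangent² + 6² = 11²
tangent² = 121 - 36 = 85
tangent = sqrt(85)

sqrt(85)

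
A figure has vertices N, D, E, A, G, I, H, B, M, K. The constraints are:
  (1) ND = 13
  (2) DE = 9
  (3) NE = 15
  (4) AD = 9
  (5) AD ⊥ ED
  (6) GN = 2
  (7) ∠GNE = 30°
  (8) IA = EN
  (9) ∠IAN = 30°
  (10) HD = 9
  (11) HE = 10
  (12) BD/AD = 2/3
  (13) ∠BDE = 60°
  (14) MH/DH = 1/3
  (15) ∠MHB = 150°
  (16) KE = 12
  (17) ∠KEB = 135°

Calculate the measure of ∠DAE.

Step 1: By the law of cosines on triangle ADE: AE² = 9² + 9² − 2·9·9·cos(90°) = 162, so AE = 9·√2.
Step 2: By the inverse law of cosines on triangle DAE: cos(∠DAE) = (9² + (9·√2)² − 9²) / (2·9·9·√2) = 162/229.1 = 0.7071, so ∠DAE = 45°.

Therefore, the measure of angle ∠DAE = 45°.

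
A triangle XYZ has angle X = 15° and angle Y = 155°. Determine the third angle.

The interior angles sum to 180°: angle Z = 180 - 15 - 155 = 10°.
The triangle is obtuse (angles 15°, 155°, 10°).

10 degrees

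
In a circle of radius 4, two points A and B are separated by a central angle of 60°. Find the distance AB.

Chord length = 2r sin(θ/2)
= 2 × 4 × sin(60°/2)
= 2 × 4 × sin(30°)
= 4

4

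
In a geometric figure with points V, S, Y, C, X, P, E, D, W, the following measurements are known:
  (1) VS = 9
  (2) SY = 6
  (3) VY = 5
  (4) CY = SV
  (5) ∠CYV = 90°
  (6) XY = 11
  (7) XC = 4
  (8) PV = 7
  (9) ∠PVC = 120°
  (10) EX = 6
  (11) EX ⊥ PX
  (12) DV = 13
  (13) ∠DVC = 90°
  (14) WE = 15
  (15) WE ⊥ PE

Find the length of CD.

From the given relations: CY = SV = 9.
Step 1: By the law of cosines on triangle CYV: CV² = 9² + 5² − 2·9·5·cos(90°) = 106, so CV = √106.
Step 2: By the law of cosines on triangle CVD: CD² = √106² + 13² − 2·√106·13·cos(90°) = 275, so CD = 5·√11.

Therefore, the length of CD = 5·√11.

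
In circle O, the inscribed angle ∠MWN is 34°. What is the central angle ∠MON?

Central angle = 2 × 34° = 68° (inscribed angle theorem).

68°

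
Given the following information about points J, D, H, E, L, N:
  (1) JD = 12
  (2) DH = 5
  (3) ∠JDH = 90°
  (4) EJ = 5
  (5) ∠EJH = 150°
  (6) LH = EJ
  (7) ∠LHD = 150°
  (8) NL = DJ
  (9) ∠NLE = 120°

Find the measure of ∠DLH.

From the given relations: LH = EJ = 5.
Step 1: By the law of cosines on triangle LHD: LD² = 5² + 5² − 2·5·5·cos(150°) = 93.3, so LD ≈ 9.66.
Step 2: By the inverse law of cosines on triangle DLH: cos(∠DLH) = (9.66² + 5² − 5²) / (2·9.66·5) = 93.3/96.59 = 0.9659, so ∠DLH = 15°.

Therefore, the measure of angle ∠DLH = 15°.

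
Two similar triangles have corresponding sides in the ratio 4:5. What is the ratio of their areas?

Area scales with the square of linear dimensions. If every length is multiplied by 4/5, then the area is multiplied by (4/5)^2 = 16/25.
The area ratio is 16:25.

16:25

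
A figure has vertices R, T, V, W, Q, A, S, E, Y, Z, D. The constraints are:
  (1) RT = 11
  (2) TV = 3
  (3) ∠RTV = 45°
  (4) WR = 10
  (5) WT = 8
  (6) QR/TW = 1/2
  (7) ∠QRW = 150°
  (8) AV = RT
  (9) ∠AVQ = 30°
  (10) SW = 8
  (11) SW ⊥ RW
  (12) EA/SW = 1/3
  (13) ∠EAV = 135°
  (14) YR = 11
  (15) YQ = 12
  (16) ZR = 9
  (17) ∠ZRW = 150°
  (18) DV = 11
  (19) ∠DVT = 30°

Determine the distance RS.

Step 1: By the law of cosines on triangle RWS: RS² = 10² + 8² − 2·10·8·cos(90°) = 164, so RS = 2·√41.

Therefore, the length of RS = 2·√41.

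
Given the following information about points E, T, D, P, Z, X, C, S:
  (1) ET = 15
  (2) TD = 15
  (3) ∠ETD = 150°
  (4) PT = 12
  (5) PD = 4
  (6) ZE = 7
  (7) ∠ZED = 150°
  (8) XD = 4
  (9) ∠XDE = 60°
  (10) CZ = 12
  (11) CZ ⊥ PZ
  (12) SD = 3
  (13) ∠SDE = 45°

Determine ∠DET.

Step 1: By the law of cosines on triangle ETD: ED² = 15² + 15² − 2·15·15·cos(150°) = 839.71, so ED ≈ 28.98.
Step 2: By the inverse law of cosines on triangle DET: cos(∠DET) = (28.98² + 15² − 15²) / (2·28.98·15) = 839.71/869.33 = 0.9659, so ∠DET = 15°.

Therefore, the measure of angle ∠DET = 15°.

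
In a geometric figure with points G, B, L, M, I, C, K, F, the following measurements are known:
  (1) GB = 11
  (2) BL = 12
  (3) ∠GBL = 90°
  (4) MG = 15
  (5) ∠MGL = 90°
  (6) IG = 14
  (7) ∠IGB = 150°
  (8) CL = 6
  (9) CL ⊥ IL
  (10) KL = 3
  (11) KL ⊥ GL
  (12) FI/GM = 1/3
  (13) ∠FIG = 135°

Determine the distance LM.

Step 1: By the law of cosines on triangle LBG: LG² = 12² + 11² − 2·12·11·cos(90°) = 265, so LG ≈ 16.28.
Step 2: By the law of cosines on triangle LGM: LM² = 16.28² + 15² − 2·16.28·15·cos(90°) = 490, so LM = 7·√10.

Therefore, the length of LM = 7·√10.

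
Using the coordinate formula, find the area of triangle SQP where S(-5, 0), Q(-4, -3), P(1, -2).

Shoelace: Area = (1/2)|-5(-3--2) + -4(-2-0) + 1(0--3)| = (1/2)(16) = 8

8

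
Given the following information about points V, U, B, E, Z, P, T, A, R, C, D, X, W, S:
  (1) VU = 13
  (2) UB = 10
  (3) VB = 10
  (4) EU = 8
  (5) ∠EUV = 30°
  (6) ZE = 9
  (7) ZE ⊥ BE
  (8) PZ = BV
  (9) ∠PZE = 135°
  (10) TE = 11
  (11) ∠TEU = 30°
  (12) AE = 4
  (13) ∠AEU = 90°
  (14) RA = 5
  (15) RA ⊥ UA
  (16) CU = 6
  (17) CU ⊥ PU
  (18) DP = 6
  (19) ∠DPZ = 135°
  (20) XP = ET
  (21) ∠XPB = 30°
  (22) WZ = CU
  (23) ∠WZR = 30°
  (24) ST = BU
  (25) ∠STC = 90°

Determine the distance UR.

Step 1: By the law of cosines on triangle UEA: UA² = 8² + 4² − 2·8·4·cos(90°) = 80, so UA = 4·√5.
Step 2: By the law of cosines on triangle UAR: UR² = (4·√5)² + 5² − 2·4·√5·5·cos(90°) = 105, so UR = √105.

Therefore, the length of UR = √105.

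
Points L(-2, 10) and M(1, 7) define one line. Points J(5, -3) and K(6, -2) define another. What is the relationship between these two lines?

Slope of line 1: m1 = (7 - 10)/(1 - -2) = -3/3 = -1
Slope of line 2: m2 = (-2 - -3)/(6 - 5) = 1/1 = 1
m1 * m2 = -1, so perpendicular.

Perpendicular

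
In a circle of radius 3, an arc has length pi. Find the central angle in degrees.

Arc length L = 2πr × θ/360, so θ = 360L / (2πr).
θ = 360 × pi / (2π × 3)
θ = 60°
θ = 60°

60°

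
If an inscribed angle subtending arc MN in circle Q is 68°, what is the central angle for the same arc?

By the inscribed angle theorem, the central angle is twice the inscribed angle.
Central angle = 2 × 68° = 136°

136°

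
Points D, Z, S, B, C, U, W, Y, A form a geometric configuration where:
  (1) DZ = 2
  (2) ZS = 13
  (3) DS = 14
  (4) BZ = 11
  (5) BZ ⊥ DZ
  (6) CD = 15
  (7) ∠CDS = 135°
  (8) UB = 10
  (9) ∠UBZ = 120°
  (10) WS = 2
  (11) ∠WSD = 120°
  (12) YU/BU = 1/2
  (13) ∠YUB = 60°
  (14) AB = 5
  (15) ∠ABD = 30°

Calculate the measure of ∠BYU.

From the given relations: YU = 1/2·BU = 1/2·10 = 5.
Step 1: By the law of cosines on triangle YUB: YB² = 5² + 10² − 2·5·10·cos(60°) = 75, so YB = 5·√3.
Step 2: By the inverse law of cosines on triangle BYU: cos(∠BYU) = ((5·√3)² + 5² − 10²) / (2·5·√3·5) = 0/86.6 = 0, so ∠BYU = 90°.

Therefore, the measure of angle ∠BYU = 90°.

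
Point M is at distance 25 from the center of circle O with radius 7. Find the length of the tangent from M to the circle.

Let T be the point of tangency. Then OT ⊥ MT (radius ⊥ tangent).
In right triangle OTM: OM² = OT² + MT²
25² = 7² + MT²
MT² = 576, MT = 24

24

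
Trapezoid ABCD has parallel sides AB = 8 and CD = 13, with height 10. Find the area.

Area = (8 + 13) * 10 / 2 = 210 / 2 = 105

105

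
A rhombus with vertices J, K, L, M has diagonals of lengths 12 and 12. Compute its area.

The diagonals of a rhombus divide it into four right triangles.
Each triangle has legs 12/ 2 = 6 and 12/2 = 6, so each has area (1/2)*6*6 = 18.
Four such triangles give total area = (d1 * d2) / 2 = 72.

72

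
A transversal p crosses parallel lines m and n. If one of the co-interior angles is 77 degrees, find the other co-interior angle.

Co-interior (same-side interior) angles are between the parallel lines on the same side of the transversal.
Unlike corresponding or alternate interior angles, they are supplementary rather than equal.
So the angle = 180 - 77 = 103 degrees.

103 degrees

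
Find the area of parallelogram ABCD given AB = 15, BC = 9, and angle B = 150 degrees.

The area of a parallelogram equals the product of two adjacent sides times the sine of the included angle.
This is because the height equals 9 * sin(150°) = 9/2.
Area = 15 * 9/2 = 135/2

135/2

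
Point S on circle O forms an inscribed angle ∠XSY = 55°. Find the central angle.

Central angle = 2 × 55° = 110° (inscribed angle theorem).

110°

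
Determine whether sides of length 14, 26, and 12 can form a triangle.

Check the triangle inequality: 14 + 12 = 26 ≤ 26.
Since the sum of two sides does not exceed the third, no triangle can be formed.

No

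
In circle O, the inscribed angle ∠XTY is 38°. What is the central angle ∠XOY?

Central angle = 2 × 38° = 76° (inscribed angle theorem).

76°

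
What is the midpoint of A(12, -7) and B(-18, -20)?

The midpoint is the point halfway along the segment.
Move half the horizontal distance: 12 + (-18 - 12)/2 = 12 + -30/2 = -3
Move half the vertical distance: -7 + (-20 - -7)/2 = -7 + -13/2 = -27/2
Midpoint = (-3, -27/2)

(-3, -27/2)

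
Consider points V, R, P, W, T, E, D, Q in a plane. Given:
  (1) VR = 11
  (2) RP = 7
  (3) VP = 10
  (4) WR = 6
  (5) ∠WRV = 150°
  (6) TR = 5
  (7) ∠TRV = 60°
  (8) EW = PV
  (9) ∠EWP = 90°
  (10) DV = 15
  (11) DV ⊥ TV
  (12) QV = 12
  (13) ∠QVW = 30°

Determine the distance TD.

Step 1: By the law of cosines on triangle VRT: VT² = 11² + 5² − 2·11·5·cos(60°) = 91, so VT = √91.
Step 2: By the law of cosines on triangle TVD: TD² = √91² + 15² − 2·√91·15·cos(90°) = 316, so TD = 2·√79.

Therefore, the length of TD = 2·√79.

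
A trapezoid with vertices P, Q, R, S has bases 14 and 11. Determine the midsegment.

midsegment = (14 + 11) / 2 = 25 / 2 = 25/2

25/2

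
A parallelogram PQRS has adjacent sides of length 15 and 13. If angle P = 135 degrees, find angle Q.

In a parallelogram, consecutive angles are supplementary (sum to 180°).
angle Q = 180 - angle P
angle Q = 180 - 135
angle Q = 45 degrees

45 degrees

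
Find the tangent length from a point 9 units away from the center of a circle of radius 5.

The tangent, radius, and line from the external point to the center form a right triangle.
The right angle is where the tangent meets the radius.
By the Pythagorean theorem: tangent² + 5² = 9²
tangent² = 81 - 25 = 56
tangent = 2*sqrt(14)

2*sqrt(14)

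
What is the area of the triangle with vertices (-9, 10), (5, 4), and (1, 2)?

Shoelace: Area = (1/2)|-9(4-2) + 5(2-10) + 1(10-4)| = (1/2)(52) = 26

26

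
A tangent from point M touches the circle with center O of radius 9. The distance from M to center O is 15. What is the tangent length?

The tangent, radius, and line from the external point to the center form a right triangle.
The right angle is where the tangent meets the radius.
By the Pythagorean theorem: tangent² + 9² = 15²
tangent² = 225 - 81 = 144
tangent = 12

12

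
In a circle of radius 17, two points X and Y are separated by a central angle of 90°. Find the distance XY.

Drop a perpendicular from the center to the chord, bisecting both the chord and the central angle.
Each half-chord = r sin(θ/2) = 17 sin(45°).
The full chord = 2 × 17 × sin(45°) = 17*sqrt(2).

17*sqrt(2)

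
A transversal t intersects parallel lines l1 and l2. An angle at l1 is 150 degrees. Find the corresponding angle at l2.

Corresponding angles are equal: 150 degrees.

150 degrees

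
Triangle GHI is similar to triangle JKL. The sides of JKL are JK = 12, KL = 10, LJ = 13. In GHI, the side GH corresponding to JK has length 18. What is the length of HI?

k = 18/12 = 3/2. HI = 3/2 * 10 = 15.

15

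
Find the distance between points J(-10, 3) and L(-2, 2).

d = sqrt((8)^2 + (-1)^2) = sqrt(65)

sqrt(65)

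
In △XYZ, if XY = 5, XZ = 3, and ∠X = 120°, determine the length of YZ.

By the law of cosines: YZ^2 = XY^2 + XZ^2 - 2*XY*XZ*cos(X)
YZ^2 = 5^2 + 3^2 - 2*5*3*cos(120°)
YZ^2 = 25 + 9 - 30*(-1/2)
YZ^2 = 49
YZ = 7

7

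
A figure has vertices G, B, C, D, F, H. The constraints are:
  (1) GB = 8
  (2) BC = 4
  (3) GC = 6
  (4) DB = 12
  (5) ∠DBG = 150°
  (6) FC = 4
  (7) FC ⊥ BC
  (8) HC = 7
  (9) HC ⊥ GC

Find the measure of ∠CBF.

Step 1: By the law of cosines on triangle BCF: BF² = 4² + 4² − 2·4·4·cos(90°) = 32, so BF = 4·√2.
Step 2: By the inverse law of cosines on triangle CBF: cos(∠CBF) = (4² + (4·√2)² − 4²) / (2·4·4·√2) = 32/45.25 = 0.7071, so ∠CBF = 45°.

Therefore, the measure of angle ∠CBF = 45°.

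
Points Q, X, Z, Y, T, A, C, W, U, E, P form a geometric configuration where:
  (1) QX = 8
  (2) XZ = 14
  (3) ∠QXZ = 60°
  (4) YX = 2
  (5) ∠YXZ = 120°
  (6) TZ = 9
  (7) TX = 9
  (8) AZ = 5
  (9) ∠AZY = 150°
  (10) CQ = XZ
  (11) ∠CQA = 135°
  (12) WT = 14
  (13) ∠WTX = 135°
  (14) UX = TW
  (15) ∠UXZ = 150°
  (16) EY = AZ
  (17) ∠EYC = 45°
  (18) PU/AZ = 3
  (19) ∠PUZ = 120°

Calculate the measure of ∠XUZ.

From the given relations: UX = TW = 14.
Step 1: By the law of cosines on triangle UXZ: UZ² = 14² + 14² − 2·14·14·cos(150°) = 731.48, so UZ ≈ 27.05.
Step 2: By the inverse law of cosines on triangle XUZ: cos(∠XUZ) = (14² + 27.05² − 14²) / (2·14·27.05) = 731.48/757.29 = 0.9659, so ∠XUZ = 15°.

Therefore, the measure of angle ∠XUZ = 15°.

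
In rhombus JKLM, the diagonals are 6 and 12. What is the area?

Area of a rhombus = (d1 * d2) / 2
Area = (6 * 12) / 2
Area = 72 / 2
Area = 36

36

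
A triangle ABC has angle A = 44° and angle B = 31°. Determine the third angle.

By the triangle angle sum property, the three interior angles of any triangle add up to 180°.
We know angle A = 44° and angle B = 31°, so their sum is 75°.
Therefore angle C = 180° - 75° = 105°.

105 degrees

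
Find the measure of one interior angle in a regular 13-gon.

Each interior angle of a regular n-gon is (n - 2) * 180 / n.
For n = 13: (13 - 2) * 180 / 13 = 1980/13 = 1980/13 degrees.

1980/13 degrees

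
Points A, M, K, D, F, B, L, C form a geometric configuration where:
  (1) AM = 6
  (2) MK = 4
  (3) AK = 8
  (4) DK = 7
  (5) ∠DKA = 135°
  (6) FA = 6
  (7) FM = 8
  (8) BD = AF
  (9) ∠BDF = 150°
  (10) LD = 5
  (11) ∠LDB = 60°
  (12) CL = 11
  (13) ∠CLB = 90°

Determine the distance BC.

From the given relations: BD = AF = 6.
Step 1: By the law of cosines on triangle LDB: LB² = 5² + 6² − 2·5·6·cos(60°) = 31, so LB = √31.
Step 2: By the law of cosines on triangle BLC: BC² = √31² + 11² − 2·√31·11·cos(90°) = 152, so BC = 2·√38.

Therefore, the length of BC = 2·√38.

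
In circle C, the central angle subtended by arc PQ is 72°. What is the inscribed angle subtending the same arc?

Inscribed angle = 72° / 2 = 36° (inscribed angle theorem).

36°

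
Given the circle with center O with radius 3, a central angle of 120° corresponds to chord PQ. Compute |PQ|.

Drop a perpendicular from the center to the chord, bisecting both the chord and the central angle.
Each half-chord = r sin(θ/2) = 3 sin(60°).
The full chord = 2 × 3 × sin(60°) = 3*sqrt(3).

3*sqrt(3)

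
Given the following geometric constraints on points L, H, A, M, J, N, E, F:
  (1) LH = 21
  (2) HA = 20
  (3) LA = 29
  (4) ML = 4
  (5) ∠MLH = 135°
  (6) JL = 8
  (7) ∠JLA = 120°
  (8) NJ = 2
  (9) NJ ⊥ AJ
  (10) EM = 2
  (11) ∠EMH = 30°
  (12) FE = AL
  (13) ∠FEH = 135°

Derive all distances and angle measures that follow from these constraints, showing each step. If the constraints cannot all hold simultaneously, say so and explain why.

The constraints are consistent.

From the given relations:
  FE = AL = 29

Step 1: From HL = 21, LM = 4, and ∠HLM = 135°, by the law of cosines:
  HM² = HL² + LM² - 2·HL·LM·cos(135°) = 441 + 16 + 118.8 = 575.8
  HM ≈ 24

Step 2: From AL = 29, LJ = 8, and ∠ALJ = 120°, by the law of cosines:
  AJ² = AL² + LJ² - 2·AL·LJ·cos(120°) = 841 + 64 + 232 = 1137
  AJ ≈ 33.72

Step 3: From LA = 29, LH = 21, AH = 20, by the inverse law of cosines:
  cos(∠ALH) = (LA² + LH² - AH²) / (2·LA·LH)
  ∠ALH = 43.6°

Step 4: From HA = 20, HL = 21, AL = 29, by the inverse law of cosines:
  cos(∠AHL) = (HA² + HL² - AL²) / (2·HA·HL)
  ∠AHL = 90°

Step 5: From AH = 20, AL = 29, HL = 21, by the inverse law of cosines:
  cos(∠HAL) = (AH² + AL² - HL²) / (2·AH·AL)
  ∠HAL = 46.4°

Step 6: From HM = 24, ME = 2, and ∠HME = 30°, by the law of cosines:
  HE² = HM² + ME² - 2·HM·ME·cos(30°) = 575.8 + 4 - 83.12 = 496.7
  HE ≈ 22.29

Step 7: From AJ = 33.72, JN = 2, and ∠AJN = 90°, by the law of cosines:
  AN² = AJ² + JN² - 2·AJ·JN·cos(90°) = 1137 + 4 - 0 = 1141
  AN ≈ 33.78

Step 8: From HL = 21, HM = 24, LM = 4, by the inverse law of cosines:
  cos(∠LHM) = (HL² + HM² - LM²) / (2·HL·HM)
  ∠LHM = 6.77°

Step 9: From AJ = 33.72, AL = 29, JL = 8, by the inverse law of cosines:
  cos(∠JAL) = (AJ² + AL² - JL²) / (2·AJ·AL)
  ∠JAL = 11.86°

Step 10: From MH = 24, ML = 4, HL = 21, by the inverse law of cosines:
  cos(∠HML) = (MH² + ML² - HL²) / (2·MH·ML)
  ∠HML = 38.23°

Step 11: From JA = 33.72, JL = 8, AL = 29, by the inverse law of cosines:
  cos(∠AJL) = (JA² + JL² - AL²) / (2·JA·JL)
  ∠AJL = 48.14°

Step 12: From HE = 22.29, EF = 29, and ∠HEF = 135°, by the law of cosines:
  HF² = HE² + EF² - 2·HE·EF·cos(135°) = 496.7 + 841 + 914 = 2252
  HF ≈ 47.45

Step 13: From HE = 22.29, HM = 24, EM = 2, by the inverse law of cosines:
  cos(∠EHM) = (HE² + HM² - EM²) / (2·HE·HM)
  ∠EHM = 2.57°

Step 14: From AJ = 33.72, AN = 33.78, JN = 2, by the inverse law of cosines:
  cos(∠JAN) = (AJ² + AN² - JN²) / (2·AJ·AN)
  ∠JAN = 3.39°

Step 15: From NA = 33.78, NJ = 2, AJ = 33.72, by the inverse law of cosines:
  cos(∠ANJ) = (NA² + NJ² - AJ²) / (2·NA·NJ)
  ∠ANJ = 86.61°

Step 16: From EH = 22.29, EM = 2, HM = 24, by the inverse law of cosines:
  cos(∠HEM) = (EH² + EM² - HM²) / (2·EH·EM)
  ∠HEM = 147.43°

Step 17: From HE = 22.29, HF = 47.45, EF = 29, by the inverse law of cosines:
  cos(∠EHF) = (HE² + HF² - EF²) / (2·HE·HF)
  ∠EHF = 25.6°

Step 18: From FE = 29, FH = 47.45, EH = 22.29, by the inverse law of cosines:
  cos(∠EFH) = (FE² + FH² - EH²) / (2·FE·FH)
  ∠EFH = 19.4°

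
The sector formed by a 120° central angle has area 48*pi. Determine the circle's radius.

Sector area A = πr² × θ/360, so r² = 360A / (πθ).
r² = 360 × 48*pi / (π × 120)
r² = 144
r = 12

12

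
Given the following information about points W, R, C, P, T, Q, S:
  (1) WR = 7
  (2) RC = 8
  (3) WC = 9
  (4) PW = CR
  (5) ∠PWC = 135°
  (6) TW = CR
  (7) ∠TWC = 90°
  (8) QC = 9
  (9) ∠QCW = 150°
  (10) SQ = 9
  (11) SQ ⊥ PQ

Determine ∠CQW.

Step 1: By the law of cosines on triangle QCW: QW² = 9² + 9² − 2·9·9·cos(150°) = 302.3, so QW ≈ 17.39.
Step 2: By the inverse law of cosines on triangle CQW: cos(∠CQW) = (9² + 17.39² − 9²) / (2·9·17.39) = 302.3/312.96 = 0.9659, so ∠CQW = 15°.

Therefore, the measure of angle ∠CQW = 15°.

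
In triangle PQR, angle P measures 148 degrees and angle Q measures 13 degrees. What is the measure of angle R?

Let angle R = x. Then 148 + 13 + x = 180.
x = 180 - 161 = 19 degrees.

19 degrees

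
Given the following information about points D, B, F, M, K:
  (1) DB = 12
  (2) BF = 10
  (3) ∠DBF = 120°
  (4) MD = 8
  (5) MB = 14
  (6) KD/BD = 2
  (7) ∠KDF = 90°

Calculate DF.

Step 1: By the law of cosines on triangle DBF: DF² = 12² + 10² − 2·12·10·cos(120°) = 364, so DF = 2·√91.

Therefore, the length of DF = 2·√91.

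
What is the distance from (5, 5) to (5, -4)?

The horizontal distance is |5 - 5| = 0 and the vertical distance is |-4 - 5| = 9.
By the Pythagorean theorem, d = sqrt(0^2 + 9^2) = sqrt(81) = 9.

9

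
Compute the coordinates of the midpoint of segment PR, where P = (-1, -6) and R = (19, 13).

M = ((x₁ + x₂)/2, (y₁ + y₂)/2)
= ((-1 + 19)/2, (-6 + 13)/2)
= (18/2, 7/2) = (9, 7/2)

(9, 7/2)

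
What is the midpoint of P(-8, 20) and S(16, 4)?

The midpoint is the average of the coordinates:
x: (-8 + 16)/2 = 4
y: (20 + 4)/2 = 12
Midpoint = (4, 12)

(4, 12)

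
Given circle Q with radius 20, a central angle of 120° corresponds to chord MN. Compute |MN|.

Drop a perpendicular from the center to the chord, bisecting both the chord and the central angle.
Each half-chord = r sin(θ/2) = 20 sin(60°).
The full chord = 2 × 20 × sin(60°) = 20*sqrt(3).

20*sqrt(3)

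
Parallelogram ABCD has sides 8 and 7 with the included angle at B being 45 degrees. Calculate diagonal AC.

The diagonal of a parallelogram can be found by treating two adjacent sides and the diagonal as a triangle.
Applying the law of cosines with sides 8, 7 and included angle 45°:
d^2 = 64 + 49 - 112*cos(45°) = 113 - 56*sqrt(2)
d = sqrt(113 - 56*sqrt(2))

sqrt(113 - 56*sqrt(2))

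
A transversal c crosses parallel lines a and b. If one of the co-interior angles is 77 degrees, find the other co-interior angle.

Co-interior angles (same-side interior) formed by parallel lines and a transversal are supplementary (sum to 180 degrees).
The given angle is 77 degrees.
The co-interior angle = 180 - 77 = 103 degrees.

103 degrees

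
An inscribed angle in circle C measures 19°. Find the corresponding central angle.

Central angle = 2 × 19° = 38° (inscribed angle theorem).

38°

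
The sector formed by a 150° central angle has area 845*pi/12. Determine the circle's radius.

r² = 360 × 845*pi/12 / (π × 150) = 169, so r = 13.

13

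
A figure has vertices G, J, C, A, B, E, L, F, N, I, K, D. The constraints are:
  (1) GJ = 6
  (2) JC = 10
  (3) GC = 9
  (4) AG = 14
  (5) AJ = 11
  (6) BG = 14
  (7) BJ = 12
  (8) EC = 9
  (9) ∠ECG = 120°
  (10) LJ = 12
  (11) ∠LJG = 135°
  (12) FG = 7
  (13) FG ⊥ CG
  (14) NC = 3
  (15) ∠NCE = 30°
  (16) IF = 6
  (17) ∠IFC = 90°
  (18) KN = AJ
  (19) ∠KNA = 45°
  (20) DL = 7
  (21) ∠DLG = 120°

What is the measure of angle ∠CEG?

Step 1: By the law of cosines on triangle ECG: EG² = 9² + 9² − 2·9·9·cos(120°) = 243, so EG = 9·√3.
Step 2: By the inverse law of cosines on triangle CEG: cos(∠CEG) = (9² + (9·√3)² − 9²) / (2·9·9·√3) = 243/280.59 = 0.866, so ∠CEG = 30°.

Therefore, the measure of angle ∠CEG = 30°.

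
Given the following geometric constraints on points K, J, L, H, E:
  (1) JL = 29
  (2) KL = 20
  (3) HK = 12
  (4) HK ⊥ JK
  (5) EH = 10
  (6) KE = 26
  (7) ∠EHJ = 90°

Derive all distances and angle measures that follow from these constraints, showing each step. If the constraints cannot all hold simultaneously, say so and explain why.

These constraints are not satisfiable: by the triangle inequality in triangle HKE, (3) HK = 12 and (5) EH = 10 force KE ≤ 12 + 10 = 22, but (6) says KE = 26. No planar figure meets all of them, so nothing further can be derived.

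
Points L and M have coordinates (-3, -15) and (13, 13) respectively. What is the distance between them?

The horizontal distance is |13 - -3| = 16 and the vertical distance is |13 - -15| = 28.
By the Pythagorean theorem, d = sqrt(16^2 + 28^2) = sqrt(1040) = 4*sqrt(65).

4*sqrt(65)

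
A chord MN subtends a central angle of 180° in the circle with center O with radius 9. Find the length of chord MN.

Chord = 2(9) sin(90°) = 18

18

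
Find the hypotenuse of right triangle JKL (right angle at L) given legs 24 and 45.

JK = sqrt(24^2 + 45^2) = sqrt(2601) = 51

51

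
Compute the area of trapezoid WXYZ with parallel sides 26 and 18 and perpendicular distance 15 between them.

Area = (26 + 18) * 15 / 2 = 660 / 2 = 330

330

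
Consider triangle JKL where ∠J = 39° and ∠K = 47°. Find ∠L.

Let angle L = x. Then 39 + 47 + x = 180.
x = 180 - 86 = 94 degrees.

94 degrees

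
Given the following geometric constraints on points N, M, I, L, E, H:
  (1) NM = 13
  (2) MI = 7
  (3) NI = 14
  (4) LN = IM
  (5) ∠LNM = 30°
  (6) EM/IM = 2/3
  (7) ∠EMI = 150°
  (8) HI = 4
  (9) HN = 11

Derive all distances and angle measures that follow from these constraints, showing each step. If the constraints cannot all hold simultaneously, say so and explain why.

The constraints are consistent.

From the given relations:
  LN = IM = 7
  EM = 2/3·IM = 2/3·7 ≈ 4.67

Step 1: From MN = 13, NL = 7, and ∠MNL = 30°, by the law of cosines:
  ML² = MN² + NL² - 2·MN·NL·cos(30°) = 169 + 49 - 157.6 = 60.38
  ML ≈ 7.77

Step 2: From IM = 7, ME = 4.67, and ∠IME = 150°, by the law of cosines:
  IE² = IM² + ME² - 2·IM·ME·cos(150°) = 49 + 21.78 + 56.58 = 127.4
  IE ≈ 11.29

Step 3: From NH = 11, NI = 14, HI = 4, by the inverse law of cosines:
  cos(∠HNI) = (NH² + NI² - HI²) / (2·NH·NI)
  ∠HNI = 12.24°

Step 4: From NI = 14, NM = 13, IM = 7, by the inverse law of cosines:
  cos(∠INM) = (NI² + NM² - IM²) / (2·NI·NM)
  ∠INM = 29.76°

Step 5: From MI = 7, MN = 13, IN = 14, by the inverse law of cosines:
  cos(∠IMN) = (MI² + MN² - IN²) / (2·MI·MN)
  ∠IMN = 83.06°

Step 6: From IH = 4, IN = 14, HN = 11, by the inverse law of cosines:
  cos(∠HIN) = (IH² + IN² - HN²) / (2·IH·IN)
  ∠HIN = 35.66°

Step 7: From IM = 7, IN = 14, MN = 13, by the inverse law of cosines:
  cos(∠MIN) = (IM² + IN² - MN²) / (2·IM·IN)
  ∠MIN = 67.19°

Step 8: From HI = 4, HN = 11, IN = 14, by the inverse law of cosines:
  cos(∠IHN) = (HI² + HN² - IN²) / (2·HI·HN)
  ∠IHN = 132.1°

Step 9: From ML = 7.77, MN = 13, LN = 7, by the inverse law of cosines:
  cos(∠LMN) = (ML² + MN² - LN²) / (2·ML·MN)
  ∠LMN = 26.77°

Step 10: From IE = 11.29, IM = 7, EM = 4.67, by the inverse law of cosines:
  cos(∠EIM) = (IE² + IM² - EM²) / (2·IE·IM)
  ∠EIM = 11.93°

Step 11: From LM = 7.77, LN = 7, MN = 13, by the inverse law of cosines:
  cos(∠MLN) = (LM² + LN² - MN²) / (2·LM·LN)
  ∠MLN = 123.23°

Step 12: From EI = 11.29, EM = 4.67, IM = 7, by the inverse law of cosines:
  cos(∠IEM) = (EI² + EM² - IM²) / (2·EI·EM)
  ∠IEM = 18.07°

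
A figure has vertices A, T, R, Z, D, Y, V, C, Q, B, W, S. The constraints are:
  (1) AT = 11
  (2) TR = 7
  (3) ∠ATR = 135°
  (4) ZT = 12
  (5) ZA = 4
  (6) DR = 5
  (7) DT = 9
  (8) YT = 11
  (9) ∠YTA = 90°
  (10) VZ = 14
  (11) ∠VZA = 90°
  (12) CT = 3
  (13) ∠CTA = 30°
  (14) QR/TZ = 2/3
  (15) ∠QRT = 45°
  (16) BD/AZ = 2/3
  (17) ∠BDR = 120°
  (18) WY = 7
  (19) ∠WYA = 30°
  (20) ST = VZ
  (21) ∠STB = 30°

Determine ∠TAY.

Step 1: By the law of cosines on triangle ATY: AY² = 11² + 11² − 2·11·11·cos(90°) = 242, so AY = 11·√2.
Step 2: By the inverse law of cosines on triangle TAY: cos(∠TAY) = (11² + (11·√2)² − 11²) / (2·11·11·√2) = 242/342.24 = 0.7071, so ∠TAY = 45°.

Therefore, the measure of angle ∠TAY = 45°.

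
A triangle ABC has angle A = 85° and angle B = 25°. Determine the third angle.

Let angle C = x. Then 85 + 25 + x = 180.
x = 180 - 110 = 70 degrees.

70 degrees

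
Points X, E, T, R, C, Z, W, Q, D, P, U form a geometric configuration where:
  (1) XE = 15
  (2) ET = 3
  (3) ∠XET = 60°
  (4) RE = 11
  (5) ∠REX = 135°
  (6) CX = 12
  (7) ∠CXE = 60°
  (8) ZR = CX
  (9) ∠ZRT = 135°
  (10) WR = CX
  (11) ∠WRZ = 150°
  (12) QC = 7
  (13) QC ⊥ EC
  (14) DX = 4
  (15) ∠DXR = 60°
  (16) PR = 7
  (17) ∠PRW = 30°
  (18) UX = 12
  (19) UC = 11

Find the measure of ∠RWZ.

From the given relations: WR = CX = 12; ZR = CX = 12.
Step 1: By the law of cosines on triangle WRZ: WZ² = 12² + 12² − 2·12·12·cos(150°) = 537.42, so WZ ≈ 23.18.
Step 2: By the inverse law of cosines on triangle RWZ: cos(∠RWZ) = (12² + 23.18² − 12²) / (2·12·23.18) = 537.42/556.37 = 0.9659, so ∠RWZ = 15°.

Therefore, the measure of angle ∠RWZ = 15°.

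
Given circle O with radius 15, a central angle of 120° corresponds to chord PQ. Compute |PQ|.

Drop a perpendicular from the center to the chord, bisecting both the chord and the central angle.
Each half-chord = r sin(θ/2) = 15 sin(60°).
The full chord = 2 × 15 × sin(60°) = 15*sqrt(3).

15*sqrt(3)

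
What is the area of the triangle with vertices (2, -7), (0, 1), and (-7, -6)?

Shoelace: Area = (1/2)|2(1--6) + 0(-6--7) + -7(-7-1)| = (1/2)(70) = 35

35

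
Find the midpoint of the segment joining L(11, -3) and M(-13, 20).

The midpoint is the point halfway along the segment.
Move half the horizontal distance: 11 + (-13 - 11)/2 = 11 + -24/2 = -1
Move half the vertical distance: -3 + (20 - -3)/2 = -3 + 23/2 = 17/2
Midpoint = (-1, 17/2)

(-1, 17/2)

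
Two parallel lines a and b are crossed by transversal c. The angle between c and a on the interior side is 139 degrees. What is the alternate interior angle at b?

Alternate interior angles formed by parallel lines and a transversal are equal.
The given angle is 139 degrees.
The alternate interior angle = 139 degrees.

139 degrees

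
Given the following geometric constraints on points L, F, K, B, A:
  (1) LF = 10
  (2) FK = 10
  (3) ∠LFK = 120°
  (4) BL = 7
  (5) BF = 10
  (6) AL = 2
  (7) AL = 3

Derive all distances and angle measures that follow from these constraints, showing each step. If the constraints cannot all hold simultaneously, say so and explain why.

These constraints are not satisfiable: (6) AL = 2 and (7) AL = 3 assign two different lengths to the same segment. No planar figure meets all of them, so nothing further can be derived.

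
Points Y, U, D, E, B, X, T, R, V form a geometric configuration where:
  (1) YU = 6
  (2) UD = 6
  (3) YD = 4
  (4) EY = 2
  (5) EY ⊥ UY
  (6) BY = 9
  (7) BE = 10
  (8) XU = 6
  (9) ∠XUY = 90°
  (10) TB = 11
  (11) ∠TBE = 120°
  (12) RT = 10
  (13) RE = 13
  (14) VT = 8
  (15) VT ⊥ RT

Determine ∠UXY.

Step 1: By the law of cosines on triangle XUY: XY² = 6² + 6² − 2·6·6·cos(90°) = 72, so XY = 6·√2.
Step 2: By the inverse law of cosines on triangle UXY: cos(∠UXY) = (6² + (6·√2)² − 6²) / (2·6·6·√2) = 72/101.82 = 0.7071, so ∠UXY = 45°.

Therefore, the measure of angle ∠UXY = 45°.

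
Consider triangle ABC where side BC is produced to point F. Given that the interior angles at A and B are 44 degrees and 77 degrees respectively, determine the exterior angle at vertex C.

The interior angle at C is 180 - 44 - 77 = 59 degrees.
The exterior angle and interior angle at C are supplementary:
Exterior angle = 180 - 59 = 121 degrees.

121 degrees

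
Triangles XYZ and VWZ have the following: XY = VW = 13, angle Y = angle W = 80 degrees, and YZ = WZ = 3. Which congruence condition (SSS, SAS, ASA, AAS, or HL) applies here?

The given information provides:
XY = VW = 13, angle Y = angle W = 80 degrees, and YZ = WZ = 3
This matches the SAS congruence theorem.
Two pairs of corresponding sides and the included angle are equal (Side-Angle-Side).

SAS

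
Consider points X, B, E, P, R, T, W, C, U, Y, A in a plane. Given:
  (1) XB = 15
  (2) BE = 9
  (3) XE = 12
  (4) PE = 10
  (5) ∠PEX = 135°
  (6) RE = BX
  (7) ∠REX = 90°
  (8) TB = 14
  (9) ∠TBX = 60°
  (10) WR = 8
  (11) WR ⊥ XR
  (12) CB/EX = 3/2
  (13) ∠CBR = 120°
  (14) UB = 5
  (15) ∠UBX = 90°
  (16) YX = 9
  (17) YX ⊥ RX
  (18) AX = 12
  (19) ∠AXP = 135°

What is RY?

From the given relations: RE = BX = 15.
Step 1: By the law of cosines on triangle XER: XR² = 12² + 15² − 2·12·15·cos(90°) = 369, so XR = 3·√41.
Step 2: By the law of cosines on triangle RXY: RY² = (3·√41)² + 9² − 2·3·√41·9·cos(90°) = 450, so RY = 15·√2.

Therefore, the length of RY = 15·√2.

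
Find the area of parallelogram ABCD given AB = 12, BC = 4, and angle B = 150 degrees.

Area = 12 * 4 * sin(150°) = 48 * 1/2 = 24

24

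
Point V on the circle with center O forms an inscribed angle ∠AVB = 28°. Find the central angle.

The inscribed angle theorem states that a central angle is always twice any inscribed angle that subtends the same arc.
Since the inscribed angle is 28°, the central angle = 2 × 28° = 56°.

56°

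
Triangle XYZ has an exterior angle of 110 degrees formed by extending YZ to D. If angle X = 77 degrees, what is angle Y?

The exterior angle theorem states that an exterior angle equals the sum of the two non-adjacent interior angles.
So 110 = 77 + angle Y, which gives angle Y = 110 - 77 = 33 degrees.

33 degrees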